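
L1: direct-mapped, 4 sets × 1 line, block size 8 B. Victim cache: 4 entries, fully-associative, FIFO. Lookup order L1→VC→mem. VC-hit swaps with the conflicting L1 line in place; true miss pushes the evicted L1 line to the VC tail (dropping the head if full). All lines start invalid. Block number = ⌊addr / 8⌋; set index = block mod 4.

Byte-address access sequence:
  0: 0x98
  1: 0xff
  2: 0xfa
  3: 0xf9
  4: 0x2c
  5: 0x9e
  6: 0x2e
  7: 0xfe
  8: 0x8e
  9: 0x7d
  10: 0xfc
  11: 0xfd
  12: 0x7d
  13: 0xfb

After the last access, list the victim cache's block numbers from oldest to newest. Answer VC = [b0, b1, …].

  [0] addr=0x98 blk=19 s=3: MISS | VC []
  [1] addr=0xff blk=31 s=3: MISS | VC [19]
  [2] addr=0xfa blk=31 s=3: L1-HIT | VC [19]
  [3] addr=0xf9 blk=31 s=3: L1-HIT | VC [19]
  [4] addr=0x2c blk=5 s=1: MISS | VC [19]
  [5] addr=0x9e blk=19 s=3: VC-HIT | VC [31]
  [6] addr=0x2e blk=5 s=1: L1-HIT | VC [31]
  [7] addr=0xfe blk=31 s=3: VC-HIT | VC [19]
  [8] addr=0x8e blk=17 s=1: MISS | VC [19, 5]
  [9] addr=0x7d blk=15 s=3: MISS | VC [19, 5, 31]
  [10] addr=0xfc blk=31 s=3: VC-HIT | VC [19, 5, 15]
  [11] addr=0xfd blk=31 s=3: L1-HIT | VC [19, 5, 15]
  [12] addr=0x7d blk=15 s=3: VC-HIT | VC [19, 5, 31]
  [13] addr=0xfb blk=31 s=3: VC-HIT | VC [19, 5, 15]

VC = [19, 5, 15]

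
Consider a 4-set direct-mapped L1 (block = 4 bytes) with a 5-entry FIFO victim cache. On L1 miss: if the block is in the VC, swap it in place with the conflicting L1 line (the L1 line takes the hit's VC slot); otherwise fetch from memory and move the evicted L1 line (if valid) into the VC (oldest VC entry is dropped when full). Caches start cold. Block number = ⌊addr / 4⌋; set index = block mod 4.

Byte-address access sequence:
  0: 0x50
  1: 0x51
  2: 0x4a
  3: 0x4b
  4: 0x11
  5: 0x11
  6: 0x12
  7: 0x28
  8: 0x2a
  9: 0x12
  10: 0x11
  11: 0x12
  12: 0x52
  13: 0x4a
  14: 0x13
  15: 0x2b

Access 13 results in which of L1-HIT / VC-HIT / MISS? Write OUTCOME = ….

  [0] addr=0x50 blk=20 s=0: MISS | VC []
  [1] addr=0x51 blk=20 s=0: L1-HIT | VC []
  [2] addr=0x4a blk=18 s=2: MISS | VC []
  [3] addr=0x4b blk=18 s=2: L1-HIT | VC []
  [4] addr=0x11 blk=4 s=0: MISS | VC [20]
  [5] addr=0x11 blk=4 s=0: L1-HIT | VC [20]
  [6] addr=0x12 blk=4 s=0: L1-HIT | VC [20]
  [7] addr=0x28 blk=10 s=2: MISS | VC [20, 18]
  [8] addr=0x2a blk=10 s=2: L1-HIT | VC [20, 18]
  [9] addr=0x12 blk=4 s=0: L1-HIT | VC [20, 18]
  [10] addr=0x11 blk=4 s=0: L1-HIT | VC [20, 18]
  [11] addr=0x12 blk=4 s=0: L1-HIT | VC [20, 18]
  [12] addr=0x52 blk=20 s=0: VC-HIT | VC [4, 18]
  [13] addr=0x4a blk=18 s=2: VC-HIT | VC [4, 10]
  [14] addr=0x13 blk=4 s=0: VC-HIT | VC [20, 10]
  [15] addr=0x2b blk=10 s=2: VC-HIT | VC [20, 18]

OUTCOME = VC-HIT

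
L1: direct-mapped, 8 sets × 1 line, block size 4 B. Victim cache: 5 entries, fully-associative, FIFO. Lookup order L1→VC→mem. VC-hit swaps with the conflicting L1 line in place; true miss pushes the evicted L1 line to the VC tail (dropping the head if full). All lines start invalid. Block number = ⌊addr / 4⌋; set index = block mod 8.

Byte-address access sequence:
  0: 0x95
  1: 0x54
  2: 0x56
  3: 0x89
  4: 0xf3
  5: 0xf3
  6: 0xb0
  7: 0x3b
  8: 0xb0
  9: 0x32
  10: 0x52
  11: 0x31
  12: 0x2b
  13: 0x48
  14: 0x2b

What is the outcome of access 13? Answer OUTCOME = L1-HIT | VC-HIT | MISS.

0: 0x95 (blk 37, set 5) → MISS  vc=[]
1: 0x54 (blk 21, set 5) → MISS  vc=[37]
2: 0x56 (blk 21, set 5) → L1-HIT  vc=[37]
3: 0x89 (blk 34, set 2) → MISS  vc=[37]
4: 0xf3 (blk 60, set 4) → MISS  vc=[37]
5: 0xf3 (blk 60, set 4) → L1-HIT  vc=[37]
6: 0xb0 (blk 44, set 4) → MISS  vc=[37, 60]
7: 0x3b (blk 14, set 6) → MISS  vc=[37, 60]
8: 0xb0 (blk 44, set 4) → L1-HIT  vc=[37, 60]
9: 0x32 (blk 12, set 4) → MISS  vc=[37, 60, 44]
10: 0x52 (blk 20, set 4) → MISS  vc=[37, 60, 44, 12]
11: 0x31 (blk 12, set 4) → VC-HIT  vc=[37, 60, 44, 20]
12: 0x2b (blk 10, set 2) → MISS  vc=[37, 60, 44, 20, 34]
13: 0x48 (blk 18, set 2) → MISS  vc=[60, 44, 20, 34, 10]
14: 0x2b (blk 10, set 2) → VC-HIT  vc=[60, 44, 20, 34, 18]

OUTCOME = MISS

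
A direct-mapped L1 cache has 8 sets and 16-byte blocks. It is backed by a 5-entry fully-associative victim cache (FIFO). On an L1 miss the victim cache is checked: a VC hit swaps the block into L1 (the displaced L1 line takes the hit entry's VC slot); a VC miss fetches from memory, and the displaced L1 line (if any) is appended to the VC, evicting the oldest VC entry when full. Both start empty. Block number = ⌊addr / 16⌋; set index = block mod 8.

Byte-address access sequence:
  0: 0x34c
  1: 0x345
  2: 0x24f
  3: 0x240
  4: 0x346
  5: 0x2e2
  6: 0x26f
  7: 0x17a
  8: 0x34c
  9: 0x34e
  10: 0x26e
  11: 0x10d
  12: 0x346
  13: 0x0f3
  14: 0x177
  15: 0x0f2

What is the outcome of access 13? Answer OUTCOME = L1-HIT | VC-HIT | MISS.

0: 0x34c (blk 52, set 4) → MISS  vc=[]
1: 0x345 (blk 52, set 4) → L1-HIT  vc=[]
2: 0x24f (blk 36, set 4) → MISS  vc=[52]
3: 0x240 (blk 36, set 4) → L1-HIT  vc=[52]
4: 0x346 (blk 52, set 4) → VC-HIT  vc=[36]
5: 0x2e2 (blk 46, set 6) → MISS  vc=[36]
6: 0x26f (blk 38, set 6) → MISS  vc=[36, 46]
7: 0x17a (blk 23, set 7) → MISS  vc=[36, 46]
8: 0x34c (blk 52, set 4) → L1-HIT  vc=[36, 46]
9: 0x34e (blk 52, set 4) → L1-HIT  vc=[36, 46]
10: 0x26e (blk 38, set 6) → L1-HIT  vc=[36, 46]
11: 0x10d (blk 16, set 0) → MISS  vc=[36, 46]
12: 0x346 (blk 52, set 4) → L1-HIT  vc=[36, 46]
13: 0xf3 (blk 15, set 7) → MISS  vc=[36, 46, 23]
14: 0x177 (blk 23, set 7) → VC-HIT  vc=[36, 46, 15]
15: 0xf2 (blk 15, set 7) → VC-HIT  vc=[36, 46, 23]

OUTCOME = MISS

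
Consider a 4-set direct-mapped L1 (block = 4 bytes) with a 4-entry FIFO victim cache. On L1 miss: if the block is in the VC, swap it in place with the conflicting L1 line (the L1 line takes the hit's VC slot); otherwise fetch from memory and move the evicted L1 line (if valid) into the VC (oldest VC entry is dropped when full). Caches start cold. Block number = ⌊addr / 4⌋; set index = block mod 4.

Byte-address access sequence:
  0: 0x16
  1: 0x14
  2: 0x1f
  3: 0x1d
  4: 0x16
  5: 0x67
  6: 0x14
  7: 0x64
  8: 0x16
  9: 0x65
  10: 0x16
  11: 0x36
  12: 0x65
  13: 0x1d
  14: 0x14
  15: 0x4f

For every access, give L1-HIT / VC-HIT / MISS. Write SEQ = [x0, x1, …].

  [0] addr=0x16 blk=5 s=1: MISS | VC []
  [1] addr=0x14 blk=5 s=1: L1-HIT | VC []
  [2] addr=0x1f blk=7 s=3: MISS | VC []
  [3] addr=0x1d blk=7 s=3: L1-HIT | VC []
  [4] addr=0x16 blk=5 s=1: L1-HIT | VC []
  [5] addr=0x67 blk=25 s=1: MISS | VC [5]
  [6] addr=0x14 blk=5 s=1: VC-HIT | VC [25]
  [7] addr=0x64 blk=25 s=1: VC-HIT | VC [5]
  [8] addr=0x16 blk=5 s=1: VC-HIT | VC [25]
  [9] addr=0x65 blk=25 s=1: VC-HIT | VC [5]
  [10] addr=0x16 blk=5 s=1: VC-HIT | VC [25]
  [11] addr=0x36 blk=13 s=1: MISS | VC [25, 5]
  [12] addr=0x65 blk=25 s=1: VC-HIT | VC [13, 5]
  [13] addr=0x1d blk=7 s=3: L1-HIT | VC [13, 5]
  [14] addr=0x14 blk=5 s=1: VC-HIT | VC [13, 25]
  [15] addr=0x4f blk=19 s=3: MISS | VC [13, 25, 7]

SEQ = [MISS, L1-HIT, MISS, L1-HIT, L1-HIT, MISS, VC-HIT, VC-HIT, VC-HIT, VC-HIT, VC-HIT, MISS, VC-HIT, L1-HIT, VC-HIT, MISS]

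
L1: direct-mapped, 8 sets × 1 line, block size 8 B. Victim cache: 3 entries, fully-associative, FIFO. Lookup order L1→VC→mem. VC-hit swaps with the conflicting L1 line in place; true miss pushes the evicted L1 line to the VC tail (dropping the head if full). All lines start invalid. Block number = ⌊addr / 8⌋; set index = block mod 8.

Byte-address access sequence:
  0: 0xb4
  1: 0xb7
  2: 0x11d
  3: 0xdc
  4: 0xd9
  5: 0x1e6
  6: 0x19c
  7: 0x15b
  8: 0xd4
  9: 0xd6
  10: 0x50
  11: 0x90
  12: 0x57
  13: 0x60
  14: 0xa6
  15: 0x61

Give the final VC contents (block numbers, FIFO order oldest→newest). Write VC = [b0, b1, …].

#0 0xb4→b22/s6 MISS; vc=[]
#1 0xb7→b22/s6 L1-HIT; vc=[]
#2 0x11d→b35/s3 MISS; vc=[]
#3 0xdc→b27/s3 MISS; vc=[35]
#4 0xd9→b27/s3 L1-HIT; vc=[35]
#5 0x1e6→b60/s4 MISS; vc=[35]
#6 0x19c→b51/s3 MISS; vc=[35,27]
#7 0x15b→b43/s3 MISS; vc=[35,27,51]
#8 0xd4→b26/s2 MISS; vc=[35,27,51]
#9 0xd6→b26/s2 L1-HIT; vc=[35,27,51]
#10 0x50→b10/s2 MISS; vc=[27,51,26]
#11 0x90→b18/s2 MISS; vc=[51,26,10]
#12 0x57→b10/s2 VC-HIT; vc=[51,26,18]
#13 0x60→b12/s4 MISS; vc=[26,18,60]
#14 0xa6→b20/s4 MISS; vc=[18,60,12]
#15 0x61→b12/s4 VC-HIT; vc=[18,60,20]

VC = [18, 60, 20]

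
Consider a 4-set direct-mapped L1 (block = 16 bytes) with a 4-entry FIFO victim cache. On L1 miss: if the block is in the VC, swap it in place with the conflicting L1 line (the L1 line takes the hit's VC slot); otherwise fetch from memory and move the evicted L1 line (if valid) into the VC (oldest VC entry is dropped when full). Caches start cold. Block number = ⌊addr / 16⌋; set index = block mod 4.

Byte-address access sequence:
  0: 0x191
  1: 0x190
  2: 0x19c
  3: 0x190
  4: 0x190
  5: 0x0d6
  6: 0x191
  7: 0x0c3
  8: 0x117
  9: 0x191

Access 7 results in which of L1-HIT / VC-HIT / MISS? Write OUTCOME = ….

0: 0x191 (blk 25, set 1) → MISS  vc=[]
1: 0x190 (blk 25, set 1) → L1-HIT  vc=[]
2: 0x19c (blk 25, set 1) → L1-HIT  vc=[]
3: 0x190 (blk 25, set 1) → L1-HIT  vc=[]
4: 0x190 (blk 25, set 1) → L1-HIT  vc=[]
5: 0xd6 (blk 13, set 1) → MISS  vc=[25]
6: 0x191 (blk 25, set 1) → VC-HIT  vc=[13]
7: 0xc3 (blk 12, set 0) → MISS  vc=[13]
8: 0x117 (blk 17, set 1) → MISS  vc=[13, 25]
9: 0x191 (blk 25, set 1) → VC-HIT  vc=[13, 17]

OUTCOME = MISS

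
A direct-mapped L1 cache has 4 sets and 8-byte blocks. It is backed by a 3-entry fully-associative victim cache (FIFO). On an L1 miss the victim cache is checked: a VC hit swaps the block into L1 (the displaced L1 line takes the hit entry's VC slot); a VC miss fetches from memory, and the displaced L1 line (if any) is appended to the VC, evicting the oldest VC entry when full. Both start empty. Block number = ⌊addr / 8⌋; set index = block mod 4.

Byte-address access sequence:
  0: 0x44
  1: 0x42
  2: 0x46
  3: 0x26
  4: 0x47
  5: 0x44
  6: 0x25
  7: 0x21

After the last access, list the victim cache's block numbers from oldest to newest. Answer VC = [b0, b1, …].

  [0] addr=0x44 blk=8 s=0: MISS | VC []
  [1] addr=0x42 blk=8 s=0: L1-HIT | VC []
  [2] addr=0x46 blk=8 s=0: L1-HIT | VC []
  [3] addr=0x26 blk=4 s=0: MISS | VC [8]
  [4] addr=0x47 blk=8 s=0: VC-HIT | VC [4]
  [5] addr=0x44 blk=8 s=0: L1-HIT | VC [4]
  [6] addr=0x25 blk=4 s=0: VC-HIT | VC [8]
  [7] addr=0x21 blk=4 s=0: L1-HIT | VC [8]

VC = [8]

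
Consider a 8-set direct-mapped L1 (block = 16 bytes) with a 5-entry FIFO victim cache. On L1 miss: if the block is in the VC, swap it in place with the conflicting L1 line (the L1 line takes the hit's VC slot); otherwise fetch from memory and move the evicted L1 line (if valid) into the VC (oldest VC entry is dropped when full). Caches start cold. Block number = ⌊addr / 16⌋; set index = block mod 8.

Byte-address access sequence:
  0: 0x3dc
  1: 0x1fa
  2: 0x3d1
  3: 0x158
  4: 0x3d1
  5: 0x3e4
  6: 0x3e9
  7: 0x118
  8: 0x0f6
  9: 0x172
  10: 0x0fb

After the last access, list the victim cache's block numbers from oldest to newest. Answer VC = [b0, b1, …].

VC = [21, 31, 23]

0: 0x3dc (blk 61, set 5) → MISS  vc=[]
1: 0x1fa (blk 31, set 7) → MISS  vc=[]
2: 0x3d1 (blk 61, set 5) → L1-HIT  vc=[]
3: 0x158 (blk 21, set 5) → MISS  vc=[61]
4: 0x3d1 (blk 61, set 5) → VC-HIT  vc=[21]
5: 0x3e4 (blk 62, set 6) → MISS  vc=[21]
6: 0x3e9 (blk 62, set 6) → L1-HIT  vc=[21]
7: 0x118 (blk 17, set 1) → MISS  vc=[21]
8: 0xf6 (blk 15, set 7) → MISS  vc=[21, 31]
9: 0x172 (blk 23, set 7) → MISS  vc=[21, 31, 15]
10: 0xfb (blk 15, set 7) → VC-HIT  vc=[21, 31, 23]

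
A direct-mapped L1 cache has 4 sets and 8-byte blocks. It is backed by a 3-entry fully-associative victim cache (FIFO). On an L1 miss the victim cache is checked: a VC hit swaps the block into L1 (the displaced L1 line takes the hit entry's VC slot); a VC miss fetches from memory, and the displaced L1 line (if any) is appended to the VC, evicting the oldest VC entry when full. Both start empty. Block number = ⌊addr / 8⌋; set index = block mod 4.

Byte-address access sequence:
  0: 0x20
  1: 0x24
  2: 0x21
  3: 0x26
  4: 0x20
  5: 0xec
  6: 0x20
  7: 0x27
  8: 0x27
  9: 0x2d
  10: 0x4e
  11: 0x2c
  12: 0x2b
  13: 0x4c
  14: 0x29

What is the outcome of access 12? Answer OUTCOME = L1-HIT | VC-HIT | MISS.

  [0] addr=0x20 blk=4 s=0: MISS | VC []
  [1] addr=0x24 blk=4 s=0: L1-HIT | VC []
  [2] addr=0x21 blk=4 s=0: L1-HIT | VC []
  [3] addr=0x26 blk=4 s=0: L1-HIT | VC []
  [4] addr=0x20 blk=4 s=0: L1-HIT | VC []
  [5] addr=0xec blk=29 s=1: MISS | VC []
  [6] addr=0x20 blk=4 s=0: L1-HIT | VC []
  [7] addr=0x27 blk=4 s=0: L1-HIT | VC []
  [8] addr=0x27 blk=4 s=0: L1-HIT | VC []
  [9] addr=0x2d blk=5 s=1: MISS | VC [29]
  [10] addr=0x4e blk=9 s=1: MISS | VC [29, 5]
  [11] addr=0x2c blk=5 s=1: VC-HIT | VC [29, 9]
  [12] addr=0x2b blk=5 s=1: L1-HIT | VC [29, 9]
  [13] addr=0x4c blk=9 s=1: VC-HIT | VC [29, 5]
  [14] addr=0x29 blk=5 s=1: VC-HIT | VC [29, 9]

OUTCOME = L1-HIT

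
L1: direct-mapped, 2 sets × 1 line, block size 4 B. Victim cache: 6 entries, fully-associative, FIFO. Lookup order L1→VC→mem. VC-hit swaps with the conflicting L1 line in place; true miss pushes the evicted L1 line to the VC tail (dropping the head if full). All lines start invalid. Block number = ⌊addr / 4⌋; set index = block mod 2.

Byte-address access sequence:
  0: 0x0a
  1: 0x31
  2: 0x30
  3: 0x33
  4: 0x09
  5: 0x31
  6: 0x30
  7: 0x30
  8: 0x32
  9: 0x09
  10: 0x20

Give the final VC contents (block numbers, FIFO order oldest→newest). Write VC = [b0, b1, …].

#0 0xa→b2/s0 MISS; vc=[]
#1 0x31→b12/s0 MISS; vc=[2]
#2 0x30→b12/s0 L1-HIT; vc=[2]
#3 0x33→b12/s0 L1-HIT; vc=[2]
#4 0x9→b2/s0 VC-HIT; vc=[12]
#5 0x31→b12/s0 VC-HIT; vc=[2]
#6 0x30→b12/s0 L1-HIT; vc=[2]
#7 0x30→b12/s0 L1-HIT; vc=[2]
#8 0x32→b12/s0 L1-HIT; vc=[2]
#9 0x9→b2/s0 VC-HIT; vc=[12]
#10 0x20→b8/s0 MISS; vc=[12,2]

VC = [12, 2]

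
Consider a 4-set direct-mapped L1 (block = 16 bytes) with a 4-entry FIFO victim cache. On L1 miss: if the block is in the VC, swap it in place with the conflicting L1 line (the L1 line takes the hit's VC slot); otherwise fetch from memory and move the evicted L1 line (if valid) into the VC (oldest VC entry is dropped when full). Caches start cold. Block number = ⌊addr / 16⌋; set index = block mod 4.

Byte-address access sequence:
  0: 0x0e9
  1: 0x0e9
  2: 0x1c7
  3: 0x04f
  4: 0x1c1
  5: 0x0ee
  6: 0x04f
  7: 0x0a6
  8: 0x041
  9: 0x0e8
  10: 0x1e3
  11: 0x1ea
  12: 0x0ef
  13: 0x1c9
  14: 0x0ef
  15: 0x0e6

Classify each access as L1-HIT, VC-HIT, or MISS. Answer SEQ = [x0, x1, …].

#0 0xe9→b14/s2 MISS; vc=[]
#1 0xe9→b14/s2 L1-HIT; vc=[]
#2 0x1c7→b28/s0 MISS; vc=[]
#3 0x4f→b4/s0 MISS; vc=[28]
#4 0x1c1→b28/s0 VC-HIT; vc=[4]
#5 0xee→b14/s2 L1-HIT; vc=[4]
#6 0x4f→b4/s0 VC-HIT; vc=[28]
#7 0xa6→b10/s2 MISS; vc=[28,14]
#8 0x41→b4/s0 L1-HIT; vc=[28,14]
#9 0xe8→b14/s2 VC-HIT; vc=[28,10]
#10 0x1e3→b30/s2 MISS; vc=[28,10,14]
#11 0x1ea→b30/s2 L1-HIT; vc=[28,10,14]
#12 0xef→b14/s2 VC-HIT; vc=[28,10,30]
#13 0x1c9→b28/s0 VC-HIT; vc=[4,10,30]
#14 0xef→b14/s2 L1-HIT; vc=[4,10,30]
#15 0xe6→b14/s2 L1-HIT; vc=[4,10,30]

SEQ = [MISS, L1-HIT, MISS, MISS, VC-HIT, L1-HIT, VC-HIT, MISS, L1-HIT, VC-HIT, MISS, L1-HIT, VC-HIT, VC-HIT, L1-HIT, L1-HIT]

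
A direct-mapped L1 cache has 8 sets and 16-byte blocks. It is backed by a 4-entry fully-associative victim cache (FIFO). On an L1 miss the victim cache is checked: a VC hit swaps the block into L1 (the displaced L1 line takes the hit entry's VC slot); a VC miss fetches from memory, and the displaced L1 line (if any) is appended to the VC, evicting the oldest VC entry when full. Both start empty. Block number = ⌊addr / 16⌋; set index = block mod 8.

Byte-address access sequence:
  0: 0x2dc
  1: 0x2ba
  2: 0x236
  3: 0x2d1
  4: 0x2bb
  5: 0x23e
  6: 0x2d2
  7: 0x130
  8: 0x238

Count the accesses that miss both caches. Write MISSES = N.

#0 0x2dc→b45/s5 MISS; vc=[]
#1 0x2ba→b43/s3 MISS; vc=[]
#2 0x236→b35/s3 MISS; vc=[43]
#3 0x2d1→b45/s5 L1-HIT; vc=[43]
#4 0x2bb→b43/s3 VC-HIT; vc=[35]
#5 0x23e→b35/s3 VC-HIT; vc=[43]
#6 0x2d2→b45/s5 L1-HIT; vc=[43]
#7 0x130→b19/s3 MISS; vc=[43,35]
#8 0x238→b35/s3 VC-HIT; vc=[43,19]

MISSES = 4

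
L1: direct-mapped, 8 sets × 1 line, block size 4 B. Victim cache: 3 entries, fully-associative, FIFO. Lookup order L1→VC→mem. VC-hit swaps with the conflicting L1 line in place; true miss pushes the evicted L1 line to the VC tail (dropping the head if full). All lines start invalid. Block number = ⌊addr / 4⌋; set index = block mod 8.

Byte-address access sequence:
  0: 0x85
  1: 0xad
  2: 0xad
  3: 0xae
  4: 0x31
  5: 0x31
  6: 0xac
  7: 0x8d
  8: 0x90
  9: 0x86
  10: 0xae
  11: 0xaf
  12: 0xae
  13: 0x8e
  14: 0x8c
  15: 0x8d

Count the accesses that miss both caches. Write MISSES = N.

MISSES = 5

0: 0x85 (blk 33, set 1) → MISS  vc=[]
1: 0xad (blk 43, set 3) → MISS  vc=[]
2: 0xad (blk 43, set 3) → L1-HIT  vc=[]
3: 0xae (blk 43, set 3) → L1-HIT  vc=[]
4: 0x31 (blk 12, set 4) → MISS  vc=[]
5: 0x31 (blk 12, set 4) → L1-HIT  vc=[]
6: 0xac (blk 43, set 3) → L1-HIT  vc=[]
7: 0x8d (blk 35, set 3) → MISS  vc=[43]
8: 0x90 (blk 36, set 4) → MISS  vc=[43, 12]
9: 0x86 (blk 33, set 1) → L1-HIT  vc=[43, 12]
10: 0xae (blk 43, set 3) → VC-HIT  vc=[35, 12]
11: 0xaf (blk 43, set 3) → L1-HIT  vc=[35, 12]
12: 0xae (blk 43, set 3) → L1-HIT  vc=[35, 12]
13: 0x8e (blk 35, set 3) → VC-HIT  vc=[43, 12]
14: 0x8c (blk 35, set 3) → L1-HIT  vc=[43, 12]
15: 0x8d (blk 35, set 3) → L1-HIT  vc=[43, 12]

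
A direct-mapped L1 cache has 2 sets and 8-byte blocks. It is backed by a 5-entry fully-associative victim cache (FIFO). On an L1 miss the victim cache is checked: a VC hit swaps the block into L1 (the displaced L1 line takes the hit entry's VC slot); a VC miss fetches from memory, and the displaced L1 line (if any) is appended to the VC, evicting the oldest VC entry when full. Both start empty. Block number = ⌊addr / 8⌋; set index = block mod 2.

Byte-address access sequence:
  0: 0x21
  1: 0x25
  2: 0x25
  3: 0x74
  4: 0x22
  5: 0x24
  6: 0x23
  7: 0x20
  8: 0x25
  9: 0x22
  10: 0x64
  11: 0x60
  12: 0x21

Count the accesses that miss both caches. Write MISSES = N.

  [0] addr=0x21 blk=4 s=0: MISS | VC []
  [1] addr=0x25 blk=4 s=0: L1-HIT | VC []
  [2] addr=0x25 blk=4 s=0: L1-HIT | VC []
  [3] addr=0x74 blk=14 s=0: MISS | VC [4]
  [4] addr=0x22 blk=4 s=0: VC-HIT | VC [14]
  [5] addr=0x24 blk=4 s=0: L1-HIT | VC [14]
  [6] addr=0x23 blk=4 s=0: L1-HIT | VC [14]
  [7] addr=0x20 blk=4 s=0: L1-HIT | VC [14]
  [8] addr=0x25 blk=4 s=0: L1-HIT | VC [14]
  [9] addr=0x22 blk=4 s=0: L1-HIT | VC [14]
  [10] addr=0x64 blk=12 s=0: MISS | VC [14, 4]
  [11] addr=0x60 blk=12 s=0: L1-HIT | VC [14, 4]
  [12] addr=0x21 blk=4 s=0: VC-HIT | VC [14, 12]

MISSES = 3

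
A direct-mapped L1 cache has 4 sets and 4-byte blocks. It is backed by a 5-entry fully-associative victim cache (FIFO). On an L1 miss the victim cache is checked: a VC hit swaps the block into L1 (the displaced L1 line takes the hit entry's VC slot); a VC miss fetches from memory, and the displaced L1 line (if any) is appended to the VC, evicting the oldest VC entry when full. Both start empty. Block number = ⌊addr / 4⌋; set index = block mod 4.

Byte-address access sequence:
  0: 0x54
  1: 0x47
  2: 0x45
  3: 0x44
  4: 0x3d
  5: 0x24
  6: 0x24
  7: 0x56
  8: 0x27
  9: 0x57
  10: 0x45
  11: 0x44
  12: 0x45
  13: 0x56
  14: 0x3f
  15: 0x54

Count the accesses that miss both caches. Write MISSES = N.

  [0] addr=0x54 blk=21 s=1: MISS | VC []
  [1] addr=0x47 blk=17 s=1: MISS | VC [21]
  [2] addr=0x45 blk=17 s=1: L1-HIT | VC [21]
  [3] addr=0x44 blk=17 s=1: L1-HIT | VC [21]
  [4] addr=0x3d blk=15 s=3: MISS | VC [21]
  [5] addr=0x24 blk=9 s=1: MISS | VC [21, 17]
  [6] addr=0x24 blk=9 s=1: L1-HIT | VC [21, 17]
  [7] addr=0x56 blk=21 s=1: VC-HIT | VC [9, 17]
  [8] addr=0x27 blk=9 s=1: VC-HIT | VC [21, 17]
  [9] addr=0x57 blk=21 s=1: VC-HIT | VC [9, 17]
  [10] addr=0x45 blk=17 s=1: VC-HIT | VC [9, 21]
  [11] addr=0x44 blk=17 s=1: L1-HIT | VC [9, 21]
  [12] addr=0x45 blk=17 s=1: L1-HIT | VC [9, 21]
  [13] addr=0x56 blk=21 s=1: VC-HIT | VC [9, 17]
  [14] addr=0x3f blk=15 s=3: L1-HIT | VC [9, 17]
  [15] addr=0x54 blk=21 s=1: L1-HIT | VC [9, 17]

MISSES = 4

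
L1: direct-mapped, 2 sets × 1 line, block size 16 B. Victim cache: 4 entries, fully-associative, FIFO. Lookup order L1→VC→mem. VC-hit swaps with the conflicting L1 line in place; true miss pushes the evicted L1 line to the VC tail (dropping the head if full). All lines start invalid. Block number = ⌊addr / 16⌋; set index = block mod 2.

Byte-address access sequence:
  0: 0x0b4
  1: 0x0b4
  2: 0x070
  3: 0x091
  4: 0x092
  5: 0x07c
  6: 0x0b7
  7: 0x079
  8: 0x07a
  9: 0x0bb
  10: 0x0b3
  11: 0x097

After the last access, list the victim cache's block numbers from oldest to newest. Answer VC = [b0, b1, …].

VC = [7, 11]

  [0] addr=0xb4 blk=11 s=1: MISS | VC []
  [1] addr=0xb4 blk=11 s=1: L1-HIT | VC []
  [2] addr=0x70 blk=7 s=1: MISS | VC [11]
  [3] addr=0x91 blk=9 s=1: MISS | VC [11, 7]
  [4] addr=0x92 blk=9 s=1: L1-HIT | VC [11, 7]
  [5] addr=0x7c blk=7 s=1: VC-HIT | VC [11, 9]
  [6] addr=0xb7 blk=11 s=1: VC-HIT | VC [7, 9]
  [7] addr=0x79 blk=7 s=1: VC-HIT | VC [11, 9]
  [8] addr=0x7a blk=7 s=1: L1-HIT | VC [11, 9]
  [9] addr=0xbb blk=11 s=1: VC-HIT | VC [7, 9]
  [10] addr=0xb3 blk=11 s=1: L1-HIT | VC [7, 9]
  [11] addr=0x97 blk=9 s=1: VC-HIT | VC [7, 11]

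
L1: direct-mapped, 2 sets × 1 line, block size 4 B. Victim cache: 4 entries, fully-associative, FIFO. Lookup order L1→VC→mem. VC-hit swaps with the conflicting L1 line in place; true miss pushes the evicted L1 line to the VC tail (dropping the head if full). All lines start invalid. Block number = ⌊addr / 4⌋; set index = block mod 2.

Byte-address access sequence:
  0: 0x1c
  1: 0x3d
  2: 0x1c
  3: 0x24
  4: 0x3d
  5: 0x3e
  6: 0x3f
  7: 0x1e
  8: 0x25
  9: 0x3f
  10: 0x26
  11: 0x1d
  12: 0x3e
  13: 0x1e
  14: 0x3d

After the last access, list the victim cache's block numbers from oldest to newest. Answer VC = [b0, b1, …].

#0 0x1c→b7/s1 MISS; vc=[]
#1 0x3d→b15/s1 MISS; vc=[7]
#2 0x1c→b7/s1 VC-HIT; vc=[15]
#3 0x24→b9/s1 MISS; vc=[15,7]
#4 0x3d→b15/s1 VC-HIT; vc=[9,7]
#5 0x3e→b15/s1 L1-HIT; vc=[9,7]
#6 0x3f→b15/s1 L1-HIT; vc=[9,7]
#7 0x1e→b7/s1 VC-HIT; vc=[9,15]
#8 0x25→b9/s1 VC-HIT; vc=[7,15]
#9 0x3f→b15/s1 VC-HIT; vc=[7,9]
#10 0x26→b9/s1 VC-HIT; vc=[7,15]
#11 0x1d→b7/s1 VC-HIT; vc=[9,15]
#12 0x3e→b15/s1 VC-HIT; vc=[9,7]
#13 0x1e→b7/s1 VC-HIT; vc=[9,15]
#14 0x3d→b15/s1 VC-HIT; vc=[9,7]

VC = [9, 7]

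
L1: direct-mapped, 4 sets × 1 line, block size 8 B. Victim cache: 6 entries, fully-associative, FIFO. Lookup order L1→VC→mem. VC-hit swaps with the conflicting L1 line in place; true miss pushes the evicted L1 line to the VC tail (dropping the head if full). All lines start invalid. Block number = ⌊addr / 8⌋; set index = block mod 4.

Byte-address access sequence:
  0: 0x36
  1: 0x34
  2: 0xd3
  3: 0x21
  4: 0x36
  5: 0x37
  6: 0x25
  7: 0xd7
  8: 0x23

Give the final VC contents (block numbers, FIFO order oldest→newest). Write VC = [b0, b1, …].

  [0] addr=0x36 blk=6 s=2: MISS | VC []
  [1] addr=0x34 blk=6 s=2: L1-HIT | VC []
  [2] addr=0xd3 blk=26 s=2: MISS | VC [6]
  [3] addr=0x21 blk=4 s=0: MISS | VC [6]
  [4] addr=0x36 blk=6 s=2: VC-HIT | VC [26]
  [5] addr=0x37 blk=6 s=2: L1-HIT | VC [26]
  [6] addr=0x25 blk=4 s=0: L1-HIT | VC [26]
  [7] addr=0xd7 blk=26 s=2: VC-HIT | VC [6]
  [8] addr=0x23 blk=4 s=0: L1-HIT | VC [6]

VC = [6]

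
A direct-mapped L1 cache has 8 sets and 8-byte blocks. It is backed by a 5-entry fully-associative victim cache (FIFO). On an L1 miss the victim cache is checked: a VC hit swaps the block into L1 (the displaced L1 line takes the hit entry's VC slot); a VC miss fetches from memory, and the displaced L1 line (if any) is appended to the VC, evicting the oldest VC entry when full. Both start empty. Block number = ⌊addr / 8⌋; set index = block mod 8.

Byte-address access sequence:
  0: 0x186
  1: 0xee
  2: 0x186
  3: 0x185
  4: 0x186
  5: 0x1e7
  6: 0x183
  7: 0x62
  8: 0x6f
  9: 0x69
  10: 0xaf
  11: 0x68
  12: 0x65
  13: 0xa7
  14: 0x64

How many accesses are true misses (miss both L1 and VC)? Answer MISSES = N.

MISSES = 7

0: 0x186 (blk 48, set 0) → MISS  vc=[]
1: 0xee (blk 29, set 5) → MISS  vc=[]
2: 0x186 (blk 48, set 0) → L1-HIT  vc=[]
3: 0x185 (blk 48, set 0) → L1-HIT  vc=[]
4: 0x186 (blk 48, set 0) → L1-HIT  vc=[]
5: 0x1e7 (blk 60, set 4) → MISS  vc=[]
6: 0x183 (blk 48, set 0) → L1-HIT  vc=[]
7: 0x62 (blk 12, set 4) → MISS  vc=[60]
8: 0x6f (blk 13, set 5) → MISS  vc=[60, 29]
9: 0x69 (blk 13, set 5) → L1-HIT  vc=[60, 29]
10: 0xaf (blk 21, set 5) → MISS  vc=[60, 29, 13]
11: 0x68 (blk 13, set 5) → VC-HIT  vc=[60, 29, 21]
12: 0x65 (blk 12, set 4) → L1-HIT  vc=[60, 29, 21]
13: 0xa7 (blk 20, set 4) → MISS  vc=[60, 29, 21, 12]
14: 0x64 (blk 12, set 4) → VC-HIT  vc=[60, 29, 21, 20]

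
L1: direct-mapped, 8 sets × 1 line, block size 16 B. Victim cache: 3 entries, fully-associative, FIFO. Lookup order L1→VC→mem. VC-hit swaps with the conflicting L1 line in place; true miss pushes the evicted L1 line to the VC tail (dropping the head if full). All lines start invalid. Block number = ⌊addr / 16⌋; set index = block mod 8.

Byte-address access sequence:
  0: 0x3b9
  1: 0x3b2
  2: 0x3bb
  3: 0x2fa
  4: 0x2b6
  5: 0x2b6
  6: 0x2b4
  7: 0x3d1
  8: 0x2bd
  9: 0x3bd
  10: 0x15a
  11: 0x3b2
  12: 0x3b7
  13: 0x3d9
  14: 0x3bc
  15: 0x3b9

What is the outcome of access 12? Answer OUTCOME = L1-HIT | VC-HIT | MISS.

0: 0x3b9 (blk 59, set 3) → MISS  vc=[]
1: 0x3b2 (blk 59, set 3) → L1-HIT  vc=[]
2: 0x3bb (blk 59, set 3) → L1-HIT  vc=[]
3: 0x2fa (blk 47, set 7) → MISS  vc=[]
4: 0x2b6 (blk 43, set 3) → MISS  vc=[59]
5: 0x2b6 (blk 43, set 3) → L1-HIT  vc=[59]
6: 0x2b4 (blk 43, set 3) → L1-HIT  vc=[59]
7: 0x3d1 (blk 61, set 5) → MISS  vc=[59]
8: 0x2bd (blk 43, set 3) → L1-HIT  vc=[59]
9: 0x3bd (blk 59, set 3) → VC-HIT  vc=[43]
10: 0x15a (blk 21, set 5) → MISS  vc=[43, 61]
11: 0x3b2 (blk 59, set 3) → L1-HIT  vc=[43, 61]
12: 0x3b7 (blk 59, set 3) → L1-HIT  vc=[43, 61]
13: 0x3d9 (blk 61, set 5) → VC-HIT  vc=[43, 21]
14: 0x3bc (blk 59, set 3) → L1-HIT  vc=[43, 21]
15: 0x3b9 (blk 59, set 3) → L1-HIT  vc=[43, 21]

OUTCOME = L1-HIT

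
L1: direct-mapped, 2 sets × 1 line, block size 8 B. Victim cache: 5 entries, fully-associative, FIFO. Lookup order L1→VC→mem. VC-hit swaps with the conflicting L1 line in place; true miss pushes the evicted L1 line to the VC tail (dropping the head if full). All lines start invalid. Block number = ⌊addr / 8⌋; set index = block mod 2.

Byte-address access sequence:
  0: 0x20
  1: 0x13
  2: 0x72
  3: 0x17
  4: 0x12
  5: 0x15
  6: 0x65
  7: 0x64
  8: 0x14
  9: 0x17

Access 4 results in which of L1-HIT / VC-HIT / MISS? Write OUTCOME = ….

OUTCOME = L1-HIT

  [0] addr=0x20 blk=4 s=0: MISS | VC []
  [1] addr=0x13 blk=2 s=0: MISS | VC [4]
  [2] addr=0x72 blk=14 s=0: MISS | VC [4, 2]
  [3] addr=0x17 blk=2 s=0: VC-HIT | VC [4, 14]
  [4] addr=0x12 blk=2 s=0: L1-HIT | VC [4, 14]
  [5] addr=0x15 blk=2 s=0: L1-HIT | VC [4, 14]
  [6] addr=0x65 blk=12 s=0: MISS | VC [4, 14, 2]
  [7] addr=0x64 blk=12 s=0: L1-HIT | VC [4, 14, 2]
  [8] addr=0x14 blk=2 s=0: VC-HIT | VC [4, 14, 12]
  [9] addr=0x17 blk=2 s=0: L1-HIT | VC [4, 14, 12]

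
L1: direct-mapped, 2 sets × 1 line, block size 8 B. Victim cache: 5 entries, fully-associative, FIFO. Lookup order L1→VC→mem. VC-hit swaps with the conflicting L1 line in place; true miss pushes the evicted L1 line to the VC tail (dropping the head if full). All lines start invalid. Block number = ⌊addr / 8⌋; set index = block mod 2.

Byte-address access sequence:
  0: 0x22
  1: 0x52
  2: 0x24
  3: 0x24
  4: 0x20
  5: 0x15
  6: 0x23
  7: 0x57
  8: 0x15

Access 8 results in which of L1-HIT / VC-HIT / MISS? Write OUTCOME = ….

OUTCOME = VC-HIT

  [0] addr=0x22 blk=4 s=0: MISS | VC []
  [1] addr=0x52 blk=10 s=0: MISS | VC [4]
  [2] addr=0x24 blk=4 s=0: VC-HIT | VC [10]
  [3] addr=0x24 blk=4 s=0: L1-HIT | VC [10]
  [4] addr=0x20 blk=4 s=0: L1-HIT | VC [10]
  [5] addr=0x15 blk=2 s=0: MISS | VC [10, 4]
  [6] addr=0x23 blk=4 s=0: VC-HIT | VC [10, 2]
  [7] addr=0x57 blk=10 s=0: VC-HIT | VC [4, 2]
  [8] addr=0x15 blk=2 s=0: VC-HIT | VC [4, 10]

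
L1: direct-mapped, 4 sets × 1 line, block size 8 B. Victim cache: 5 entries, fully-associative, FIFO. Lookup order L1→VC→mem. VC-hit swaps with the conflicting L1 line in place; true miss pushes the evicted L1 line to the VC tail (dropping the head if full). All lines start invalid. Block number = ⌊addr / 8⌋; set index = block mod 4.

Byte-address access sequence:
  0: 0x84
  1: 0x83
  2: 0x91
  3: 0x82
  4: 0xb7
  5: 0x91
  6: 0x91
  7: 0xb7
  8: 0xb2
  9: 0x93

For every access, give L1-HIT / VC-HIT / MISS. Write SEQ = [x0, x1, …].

  [0] addr=0x84 blk=16 s=0: MISS | VC []
  [1] addr=0x83 blk=16 s=0: L1-HIT | VC []
  [2] addr=0x91 blk=18 s=2: MISS | VC []
  [3] addr=0x82 blk=16 s=0: L1-HIT | VC []
  [4] addr=0xb7 blk=22 s=2: MISS | VC [18]
  [5] addr=0x91 blk=18 s=2: VC-HIT | VC [22]
  [6] addr=0x91 blk=18 s=2: L1-HIT | VC [22]
  [7] addr=0xb7 blk=22 s=2: VC-HIT | VC [18]
  [8] addr=0xb2 blk=22 s=2: L1-HIT | VC [18]
  [9] addr=0x93 blk=18 s=2: VC-HIT | VC [22]

SEQ = [MISS, L1-HIT, MISS, L1-HIT, MISS, VC-HIT, L1-HIT, VC-HIT, L1-HIT, VC-HIT]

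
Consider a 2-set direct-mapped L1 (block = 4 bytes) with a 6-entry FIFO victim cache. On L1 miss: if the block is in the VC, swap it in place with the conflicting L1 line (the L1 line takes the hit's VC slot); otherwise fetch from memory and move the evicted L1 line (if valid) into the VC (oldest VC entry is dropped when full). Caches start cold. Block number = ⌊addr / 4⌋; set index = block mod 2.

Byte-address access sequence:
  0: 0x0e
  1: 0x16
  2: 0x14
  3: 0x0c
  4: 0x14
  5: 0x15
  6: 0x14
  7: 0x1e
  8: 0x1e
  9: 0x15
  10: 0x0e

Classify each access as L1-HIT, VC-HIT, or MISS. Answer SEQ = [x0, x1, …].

0: 0xe (blk 3, set 1) → MISS  vc=[]
1: 0x16 (blk 5, set 1) → MISS  vc=[3]
2: 0x14 (blk 5, set 1) → L1-HIT  vc=[3]
3: 0xc (blk 3, set 1) → VC-HIT  vc=[5]
4: 0x14 (blk 5, set 1) → VC-HIT  vc=[3]
5: 0x15 (blk 5, set 1) → L1-HIT  vc=[3]
6: 0x14 (blk 5, set 1) → L1-HIT  vc=[3]
7: 0x1e (blk 7, set 1) → MISS  vc=[3, 5]
8: 0x1e (blk 7, set 1) → L1-HIT  vc=[3, 5]
9: 0x15 (blk 5, set 1) → VC-HIT  vc=[3, 7]
10: 0xe (blk 3, set 1) → VC-HIT  vc=[5, 7]

SEQ = [MISS, MISS, L1-HIT, VC-HIT, VC-HIT, L1-HIT, L1-HIT, MISS, L1-HIT, VC-HIT, VC-HIT]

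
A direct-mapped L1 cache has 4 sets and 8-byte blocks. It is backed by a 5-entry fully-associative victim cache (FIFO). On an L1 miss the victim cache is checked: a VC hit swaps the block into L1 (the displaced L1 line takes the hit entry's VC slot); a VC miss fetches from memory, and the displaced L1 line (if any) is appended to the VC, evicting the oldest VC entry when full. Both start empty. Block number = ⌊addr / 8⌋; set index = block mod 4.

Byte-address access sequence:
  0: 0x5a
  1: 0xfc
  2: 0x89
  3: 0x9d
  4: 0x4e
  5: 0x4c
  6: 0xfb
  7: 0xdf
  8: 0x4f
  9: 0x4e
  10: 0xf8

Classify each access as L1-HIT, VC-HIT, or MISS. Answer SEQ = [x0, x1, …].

  [0] addr=0x5a blk=11 s=3: MISS | VC []
  [1] addr=0xfc blk=31 s=3: MISS | VC [11]
  [2] addr=0x89 blk=17 s=1: MISS | VC [11]
  [3] addr=0x9d blk=19 s=3: MISS | VC [11, 31]
  [4] addr=0x4e blk=9 s=1: MISS | VC [11, 31, 17]
  [5] addr=0x4c blk=9 s=1: L1-HIT | VC [11, 31, 17]
  [6] addr=0xfb blk=31 s=3: VC-HIT | VC [11, 19, 17]
  [7] addr=0xdf blk=27 s=3: MISS | VC [11, 19, 17, 31]
  [8] addr=0x4f blk=9 s=1: L1-HIT | VC [11, 19, 17, 31]
  [9] addr=0x4e blk=9 s=1: L1-HIT | VC [11, 19, 17, 31]
  [10] addr=0xf8 blk=31 s=3: VC-HIT | VC [11, 19, 17, 27]

SEQ = [MISS, MISS, MISS, MISS, MISS, L1-HIT, VC-HIT, MISS, L1-HIT, L1-HIT, VC-HIT]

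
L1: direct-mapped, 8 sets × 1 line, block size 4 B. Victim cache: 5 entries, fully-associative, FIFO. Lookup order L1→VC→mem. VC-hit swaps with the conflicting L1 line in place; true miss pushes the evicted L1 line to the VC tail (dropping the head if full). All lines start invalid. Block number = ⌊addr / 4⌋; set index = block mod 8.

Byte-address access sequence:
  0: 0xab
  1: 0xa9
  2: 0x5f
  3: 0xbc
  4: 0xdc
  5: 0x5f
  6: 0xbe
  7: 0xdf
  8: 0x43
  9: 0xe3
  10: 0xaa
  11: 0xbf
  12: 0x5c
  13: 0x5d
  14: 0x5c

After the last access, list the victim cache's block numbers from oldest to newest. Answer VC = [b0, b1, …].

VC = [55, 47, 16]

#0 0xab→b42/s2 MISS; vc=[]
#1 0xa9→b42/s2 L1-HIT; vc=[]
#2 0x5f→b23/s7 MISS; vc=[]
#3 0xbc→b47/s7 MISS; vc=[23]
#4 0xdc→b55/s7 MISS; vc=[23,47]
#5 0x5f→b23/s7 VC-HIT; vc=[55,47]
#6 0xbe→b47/s7 VC-HIT; vc=[55,23]
#7 0xdf→b55/s7 VC-HIT; vc=[47,23]
#8 0x43→b16/s0 MISS; vc=[47,23]
#9 0xe3→b56/s0 MISS; vc=[47,23,16]
#10 0xaa→b42/s2 L1-HIT; vc=[47,23,16]
#11 0xbf→b47/s7 VC-HIT; vc=[55,23,16]
#12 0x5c→b23/s7 VC-HIT; vc=[55,47,16]
#13 0x5d→b23/s7 L1-HIT; vc=[55,47,16]
#14 0x5c→b23/s7 L1-HIT; vc=[55,47,16]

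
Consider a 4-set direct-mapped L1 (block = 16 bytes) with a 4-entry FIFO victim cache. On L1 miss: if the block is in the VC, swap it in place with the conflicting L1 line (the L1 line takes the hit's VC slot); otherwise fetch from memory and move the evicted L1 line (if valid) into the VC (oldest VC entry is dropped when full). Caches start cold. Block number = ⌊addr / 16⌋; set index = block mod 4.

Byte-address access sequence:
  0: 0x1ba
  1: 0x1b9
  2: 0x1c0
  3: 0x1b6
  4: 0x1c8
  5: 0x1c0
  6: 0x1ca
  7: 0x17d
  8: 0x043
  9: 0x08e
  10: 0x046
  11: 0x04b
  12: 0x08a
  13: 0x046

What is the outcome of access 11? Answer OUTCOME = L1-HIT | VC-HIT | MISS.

OUTCOME = L1-HIT

  [0] addr=0x1ba blk=27 s=3: MISS | VC []
  [1] addr=0x1b9 blk=27 s=3: L1-HIT | VC []
  [2] addr=0x1c0 blk=28 s=0: MISS | VC []
  [3] addr=0x1b6 blk=27 s=3: L1-HIT | VC []
  [4] addr=0x1c8 blk=28 s=0: L1-HIT | VC []
  [5] addr=0x1c0 blk=28 s=0: L1-HIT | VC []
  [6] addr=0x1ca blk=28 s=0: L1-HIT | VC []
  [7] addr=0x17d blk=23 s=3: MISS | VC [27]
  [8] addr=0x43 blk=4 s=0: MISS | VC [27, 28]
  [9] addr=0x8e blk=8 s=0: MISS | VC [27, 28, 4]
  [10] addr=0x46 blk=4 s=0: VC-HIT | VC [27, 28, 8]
  [11] addr=0x4b blk=4 s=0: L1-HIT | VC [27, 28, 8]
  [12] addr=0x8a blk=8 s=0: VC-HIT | VC [27, 28, 4]
  [13] addr=0x46 blk=4 s=0: VC-HIT | VC [27, 28, 8]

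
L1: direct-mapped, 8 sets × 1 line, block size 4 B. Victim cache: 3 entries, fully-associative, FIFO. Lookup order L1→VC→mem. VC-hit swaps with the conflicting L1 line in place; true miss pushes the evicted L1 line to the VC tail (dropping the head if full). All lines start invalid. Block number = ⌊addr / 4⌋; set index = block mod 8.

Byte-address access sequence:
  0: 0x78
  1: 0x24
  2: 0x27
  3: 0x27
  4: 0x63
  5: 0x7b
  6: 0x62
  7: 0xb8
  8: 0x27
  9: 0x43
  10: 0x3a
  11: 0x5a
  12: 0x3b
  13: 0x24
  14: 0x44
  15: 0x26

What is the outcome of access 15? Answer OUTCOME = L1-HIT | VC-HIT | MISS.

OUTCOME = VC-HIT

0: 0x78 (blk 30, set 6) → MISS  vc=[]
1: 0x24 (blk 9, set 1) → MISS  vc=[]
2: 0x27 (blk 9, set 1) → L1-HIT  vc=[]
3: 0x27 (blk 9, set 1) → L1-HIT  vc=[]
4: 0x63 (blk 24, set 0) → MISS  vc=[]
5: 0x7b (blk 30, set 6) → L1-HIT  vc=[]
6: 0x62 (blk 24, set 0) → L1-HIT  vc=[]
7: 0xb8 (blk 46, set 6) → MISS  vc=[30]
8: 0x27 (blk 9, set 1) → L1-HIT  vc=[30]
9: 0x43 (blk 16, set 0) → MISS  vc=[30, 24]
10: 0x3a (blk 14, set 6) → MISS  vc=[30, 24, 46]
11: 0x5a (blk 22, set 6) → MISS  vc=[24, 46, 14]
12: 0x3b (blk 14, set 6) → VC-HIT  vc=[24, 46, 22]
13: 0x24 (blk 9, set 1) → L1-HIT  vc=[24, 46, 22]
14: 0x44 (blk 17, set 1) → MISS  vc=[46, 22, 9]
15: 0x26 (blk 9, set 1) → VC-HIT  vc=[46, 22, 17]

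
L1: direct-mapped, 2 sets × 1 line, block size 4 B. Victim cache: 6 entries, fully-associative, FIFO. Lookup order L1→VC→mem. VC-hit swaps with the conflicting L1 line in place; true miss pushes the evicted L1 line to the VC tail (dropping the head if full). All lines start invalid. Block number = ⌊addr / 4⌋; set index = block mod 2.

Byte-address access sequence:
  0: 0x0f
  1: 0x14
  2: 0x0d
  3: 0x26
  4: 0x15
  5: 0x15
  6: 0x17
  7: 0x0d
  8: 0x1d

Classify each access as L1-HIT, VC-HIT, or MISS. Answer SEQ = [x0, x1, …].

#0 0xf→b3/s1 MISS; vc=[]
#1 0x14→b5/s1 MISS; vc=[3]
#2 0xd→b3/s1 VC-HIT; vc=[5]
#3 0x26→b9/s1 MISS; vc=[5,3]
#4 0x15→b5/s1 VC-HIT; vc=[9,3]
#5 0x15→b5/s1 L1-HIT; vc=[9,3]
#6 0x17→b5/s1 L1-HIT; vc=[9,3]
#7 0xd→b3/s1 VC-HIT; vc=[9,5]
#8 0x1d→b7/s1 MISS; vc=[9,5,3]

SEQ = [MISS, MISS, VC-HIT, MISS, VC-HIT, L1-HIT, L1-HIT, VC-HIT, MISS]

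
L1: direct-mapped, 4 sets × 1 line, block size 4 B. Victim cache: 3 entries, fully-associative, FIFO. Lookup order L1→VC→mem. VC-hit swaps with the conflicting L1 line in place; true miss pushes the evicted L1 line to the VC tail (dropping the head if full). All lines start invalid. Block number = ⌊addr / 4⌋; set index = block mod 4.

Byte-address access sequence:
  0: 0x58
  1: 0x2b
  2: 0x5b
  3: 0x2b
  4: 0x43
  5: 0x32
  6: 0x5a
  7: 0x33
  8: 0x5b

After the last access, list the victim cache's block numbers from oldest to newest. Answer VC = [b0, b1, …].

  [0] addr=0x58 blk=22 s=2: MISS | VC []
  [1] addr=0x2b blk=10 s=2: MISS | VC [22]
  [2] addr=0x5b blk=22 s=2: VC-HIT | VC [10]
  [3] addr=0x2b blk=10 s=2: VC-HIT | VC [22]
  [4] addr=0x43 blk=16 s=0: MISS | VC [22]
  [5] addr=0x32 blk=12 s=0: MISS | VC [22, 16]
  [6] addr=0x5a blk=22 s=2: VC-HIT | VC [10, 16]
  [7] addr=0x33 blk=12 s=0: L1-HIT | VC [10, 16]
  [8] addr=0x5b blk=22 s=2: L1-HIT | VC [10, 16]

VC = [10, 16]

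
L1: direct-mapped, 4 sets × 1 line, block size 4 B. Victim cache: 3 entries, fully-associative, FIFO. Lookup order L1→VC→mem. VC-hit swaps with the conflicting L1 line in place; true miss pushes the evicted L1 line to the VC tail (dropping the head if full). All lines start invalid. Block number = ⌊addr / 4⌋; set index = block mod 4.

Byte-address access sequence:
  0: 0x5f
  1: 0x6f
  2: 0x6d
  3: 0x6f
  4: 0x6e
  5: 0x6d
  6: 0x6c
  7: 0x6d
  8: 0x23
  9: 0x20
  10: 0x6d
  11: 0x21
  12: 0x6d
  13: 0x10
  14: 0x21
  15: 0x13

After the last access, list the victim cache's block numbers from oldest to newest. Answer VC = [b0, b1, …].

#0 0x5f→b23/s3 MISS; vc=[]
#1 0x6f→b27/s3 MISS; vc=[23]
#2 0x6d→b27/s3 L1-HIT; vc=[23]
#3 0x6f→b27/s3 L1-HIT; vc=[23]
#4 0x6e→b27/s3 L1-HIT; vc=[23]
#5 0x6d→b27/s3 L1-HIT; vc=[23]
#6 0x6c→b27/s3 L1-HIT; vc=[23]
#7 0x6d→b27/s3 L1-HIT; vc=[23]
#8 0x23→b8/s0 MISS; vc=[23]
#9 0x20→b8/s0 L1-HIT; vc=[23]
#10 0x6d→b27/s3 L1-HIT; vc=[23]
#11 0x21→b8/s0 L1-HIT; vc=[23]
#12 0x6d→b27/s3 L1-HIT; vc=[23]
#13 0x10→b4/s0 MISS; vc=[23,8]
#14 0x21→b8/s0 VC-HIT; vc=[23,4]
#15 0x13→b4/s0 VC-HIT; vc=[23,8]

VC = [23, 8]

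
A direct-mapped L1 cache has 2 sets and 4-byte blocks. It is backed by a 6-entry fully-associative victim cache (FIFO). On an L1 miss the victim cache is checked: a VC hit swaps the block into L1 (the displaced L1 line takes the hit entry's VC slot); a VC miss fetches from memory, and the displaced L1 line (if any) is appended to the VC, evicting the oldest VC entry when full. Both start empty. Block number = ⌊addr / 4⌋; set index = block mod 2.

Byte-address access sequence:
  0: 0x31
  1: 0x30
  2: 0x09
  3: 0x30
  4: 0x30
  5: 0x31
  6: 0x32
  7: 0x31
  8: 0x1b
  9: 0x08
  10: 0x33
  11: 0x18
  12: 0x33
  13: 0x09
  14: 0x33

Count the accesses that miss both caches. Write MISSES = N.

0: 0x31 (blk 12, set 0) → MISS  vc=[]
1: 0x30 (blk 12, set 0) → L1-HIT  vc=[]
2: 0x9 (blk 2, set 0) → MISS  vc=[12]
3: 0x30 (blk 12, set 0) → VC-HIT  vc=[2]
4: 0x30 (blk 12, set 0) → L1-HIT  vc=[2]
5: 0x31 (blk 12, set 0) → L1-HIT  vc=[2]
6: 0x32 (blk 12, set 0) → L1-HIT  vc=[2]
7: 0x31 (blk 12, set 0) → L1-HIT  vc=[2]
8: 0x1b (blk 6, set 0) → MISS  vc=[2, 12]
9: 0x8 (blk 2, set 0) → VC-HIT  vc=[6, 12]
10: 0x33 (blk 12, set 0) → VC-HIT  vc=[6, 2]
11: 0x18 (blk 6, set 0) → VC-HIT  vc=[12, 2]
12: 0x33 (blk 12, set 0) → VC-HIT  vc=[6, 2]
13: 0x9 (blk 2, set 0) → VC-HIT  vc=[6, 12]
14: 0x33 (blk 12, set 0) → VC-HIT  vc=[6, 2]

MISSES = 3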